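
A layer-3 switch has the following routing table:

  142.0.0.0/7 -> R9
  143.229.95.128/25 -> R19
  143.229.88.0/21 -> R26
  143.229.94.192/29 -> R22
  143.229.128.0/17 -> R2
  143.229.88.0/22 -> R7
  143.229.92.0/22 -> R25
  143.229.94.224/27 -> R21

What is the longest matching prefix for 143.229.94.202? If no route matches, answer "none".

Entries matching 143.229.94.202:
  142.0.0.0/7 (142.0.0.0 - 143.255.255.255)
  143.229.88.0/21 (143.229.88.0 - 143.229.95.255)
  143.229.92.0/22 (143.229.92.0 - 143.229.95.255)
Most specific is 143.229.92.0/22.

143.229.92.0/22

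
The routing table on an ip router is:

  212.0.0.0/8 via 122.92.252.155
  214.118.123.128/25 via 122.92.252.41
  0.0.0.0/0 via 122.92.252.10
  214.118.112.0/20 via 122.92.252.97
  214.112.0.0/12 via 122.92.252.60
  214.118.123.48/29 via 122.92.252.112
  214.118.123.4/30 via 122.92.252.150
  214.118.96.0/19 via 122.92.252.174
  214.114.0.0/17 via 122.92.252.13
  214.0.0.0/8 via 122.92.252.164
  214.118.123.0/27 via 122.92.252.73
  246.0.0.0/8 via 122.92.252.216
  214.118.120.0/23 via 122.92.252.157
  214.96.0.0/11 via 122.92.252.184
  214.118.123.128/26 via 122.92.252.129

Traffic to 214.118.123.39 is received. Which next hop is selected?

122.92.252.97

Routes whose prefix contains 214.118.123.39:
  0.0.0.0/0 (default, matches everything) -> 122.92.252.10
  214.0.0.0/8 (214.0.0.0 - 214.255.255.255) -> 122.92.252.164
  214.96.0.0/11 (214.96.0.0 - 214.127.255.255) -> 122.92.252.184
  214.112.0.0/12 (214.112.0.0 - 214.127.255.255) -> 122.92.252.60
  214.118.96.0/19 (214.118.96.0 - 214.118.127.255) -> 122.92.252.174
  214.118.112.0/20 (214.118.112.0 - 214.118.127.255) -> 122.92.252.97
More-specific entries that do NOT match:
  214.118.123.4/30 (214.118.123.4 - 214.118.123.7) does not contain 214.118.123.39
  214.118.123.48/29 (214.118.123.48 - 214.118.123.55) does not contain 214.118.123.39
  214.118.123.0/27 (214.118.123.0 - 214.118.123.31) does not contain 214.118.123.39
  214.118.123.128/26 (214.118.123.128 - 214.118.123.191) does not contain 214.118.123.39
  214.118.123.128/25 (214.118.123.128 - 214.118.123.255) does not contain 214.118.123.39
  214.118.120.0/23 (214.118.120.0 - 214.118.121.255) does not contain 214.118.123.39
Longest matching prefix is /20 -> next hop 122.92.252.97.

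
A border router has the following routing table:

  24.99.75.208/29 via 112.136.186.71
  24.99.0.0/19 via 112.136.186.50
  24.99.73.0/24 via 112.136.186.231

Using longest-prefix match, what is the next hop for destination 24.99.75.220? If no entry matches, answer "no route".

no route

No entry's prefix contains 24.99.75.220; there is no default route.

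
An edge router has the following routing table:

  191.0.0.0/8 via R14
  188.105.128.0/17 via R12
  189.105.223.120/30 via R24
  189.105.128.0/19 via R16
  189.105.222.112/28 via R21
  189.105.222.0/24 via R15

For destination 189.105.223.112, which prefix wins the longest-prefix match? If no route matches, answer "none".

none

189.105.223.112 is outside every listed prefix and there is no default route.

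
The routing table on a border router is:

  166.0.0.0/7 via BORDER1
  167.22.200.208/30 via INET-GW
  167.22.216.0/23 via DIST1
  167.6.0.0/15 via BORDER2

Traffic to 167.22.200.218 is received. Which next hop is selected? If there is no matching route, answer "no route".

Routes whose prefix contains 167.22.200.218:
  166.0.0.0/7 (166.0.0.0 - 167.255.255.255) -> BORDER1
More-specific entries that do NOT match:
  167.22.200.208/30 (167.22.200.208 - 167.22.200.211) does not contain 167.22.200.218
  167.22.216.0/23 (167.22.216.0 - 167.22.217.255) does not contain 167.22.200.218
  167.6.0.0/15 (167.6.0.0 - 167.7.255.255) does not contain 167.22.200.218
Longest matching prefix is /7 -> next hop BORDER1.

BORDER1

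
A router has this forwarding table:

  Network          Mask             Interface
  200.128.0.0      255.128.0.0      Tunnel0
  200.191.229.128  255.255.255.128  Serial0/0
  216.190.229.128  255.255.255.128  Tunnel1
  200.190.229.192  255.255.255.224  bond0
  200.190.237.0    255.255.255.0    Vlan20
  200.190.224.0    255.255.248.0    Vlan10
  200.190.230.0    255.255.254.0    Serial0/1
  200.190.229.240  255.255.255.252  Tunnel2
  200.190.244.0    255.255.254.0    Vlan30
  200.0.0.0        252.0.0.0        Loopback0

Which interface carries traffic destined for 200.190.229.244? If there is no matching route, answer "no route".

Vlan10

Routes whose prefix contains 200.190.229.244:
  200.0.0.0/6 (200.0.0.0 - 203.255.255.255) -> Loopback0
  200.128.0.0/9 (200.128.0.0 - 200.255.255.255) -> Tunnel0
  200.190.224.0/21 (200.190.224.0 - 200.190.231.255) -> Vlan10
More-specific entries that do NOT match:
  200.190.229.240/30 (200.190.229.240 - 200.190.229.243) does not contain 200.190.229.244
  200.190.229.192/27 (200.190.229.192 - 200.190.229.223) does not contain 200.190.229.244
  200.191.229.128/25 (200.191.229.128 - 200.191.229.255) does not contain 200.190.229.244
  216.190.229.128/25 (216.190.229.128 - 216.190.229.255) does not contain 200.190.229.244
  200.190.237.0/24 (200.190.237.0 - 200.190.237.255) does not contain 200.190.229.244
  200.190.230.0/23 (200.190.230.0 - 200.190.231.255) does not contain 200.190.229.244
  200.190.244.0/23 (200.190.244.0 - 200.190.245.255) does not contain 200.190.229.244
Longest matching prefix is /21 -> interface Vlan10.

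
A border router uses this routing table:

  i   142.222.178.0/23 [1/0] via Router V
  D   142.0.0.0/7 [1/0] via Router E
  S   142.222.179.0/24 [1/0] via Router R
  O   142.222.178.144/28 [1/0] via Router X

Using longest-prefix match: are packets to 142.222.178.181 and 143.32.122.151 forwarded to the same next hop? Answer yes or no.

142.222.178.181: longest match 142.222.178.0/23 -> Router V
143.32.122.151: longest match 142.0.0.0/7 -> Router E

no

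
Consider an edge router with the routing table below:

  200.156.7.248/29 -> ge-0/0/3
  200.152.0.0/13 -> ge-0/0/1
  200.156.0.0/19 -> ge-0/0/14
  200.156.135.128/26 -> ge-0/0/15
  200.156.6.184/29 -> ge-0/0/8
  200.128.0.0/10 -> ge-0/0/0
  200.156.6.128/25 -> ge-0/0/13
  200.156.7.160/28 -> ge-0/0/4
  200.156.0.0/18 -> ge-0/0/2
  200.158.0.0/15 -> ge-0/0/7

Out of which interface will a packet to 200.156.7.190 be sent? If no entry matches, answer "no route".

Routes whose prefix contains 200.156.7.190:
  200.128.0.0/10 (200.128.0.0 - 200.191.255.255) -> ge-0/0/0
  200.152.0.0/13 (200.152.0.0 - 200.159.255.255) -> ge-0/0/1
  200.156.0.0/18 (200.156.0.0 - 200.156.63.255) -> ge-0/0/2
  200.156.0.0/19 (200.156.0.0 - 200.156.31.255) -> ge-0/0/14
More-specific entries that do NOT match:
  200.156.7.248/29 (200.156.7.248 - 200.156.7.255) does not contain 200.156.7.190
  200.156.6.184/29 (200.156.6.184 - 200.156.6.191) does not contain 200.156.7.190
  200.156.7.160/28 (200.156.7.160 - 200.156.7.175) does not contain 200.156.7.190
  200.156.135.128/26 (200.156.135.128 - 200.156.135.191) does not contain 200.156.7.190
  200.156.6.128/25 (200.156.6.128 - 200.156.6.255) does not contain 200.156.7.190
Longest matching prefix is /19 -> interface ge-0/0/14.

ge-0/0/14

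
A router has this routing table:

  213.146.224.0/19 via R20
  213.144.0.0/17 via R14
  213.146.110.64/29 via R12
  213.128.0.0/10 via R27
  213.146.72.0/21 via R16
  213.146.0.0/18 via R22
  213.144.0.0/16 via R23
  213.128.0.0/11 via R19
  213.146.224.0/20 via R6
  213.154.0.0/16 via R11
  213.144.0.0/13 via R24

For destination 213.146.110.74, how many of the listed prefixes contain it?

3

Prefixes containing 213.146.110.74:
  213.128.0.0/10 (213.128.0.0 - 213.191.255.255)
  213.128.0.0/11 (213.128.0.0 - 213.159.255.255)
  213.144.0.0/13 (213.144.0.0 - 213.151.255.255)
Total matching entries: 3.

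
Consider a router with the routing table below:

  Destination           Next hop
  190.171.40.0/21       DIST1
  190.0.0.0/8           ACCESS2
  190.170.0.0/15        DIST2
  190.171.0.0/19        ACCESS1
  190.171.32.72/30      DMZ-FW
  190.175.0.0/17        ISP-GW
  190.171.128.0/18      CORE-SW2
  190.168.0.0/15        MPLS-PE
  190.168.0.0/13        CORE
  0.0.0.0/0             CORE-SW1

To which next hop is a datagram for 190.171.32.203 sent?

DIST2

Routes whose prefix contains 190.171.32.203:
  0.0.0.0/0 (default, matches everything) -> CORE-SW1
  190.0.0.0/8 (190.0.0.0 - 190.255.255.255) -> ACCESS2
  190.168.0.0/13 (190.168.0.0 - 190.175.255.255) -> CORE
  190.170.0.0/15 (190.170.0.0 - 190.171.255.255) -> DIST2
More-specific entries that do NOT match:
  190.171.32.72/30 (190.171.32.72 - 190.171.32.75) does not contain 190.171.32.203
  190.171.40.0/21 (190.171.40.0 - 190.171.47.255) does not contain 190.171.32.203
  190.171.0.0/19 (190.171.0.0 - 190.171.31.255) does not contain 190.171.32.203
  190.171.128.0/18 (190.171.128.0 - 190.171.191.255) does not contain 190.171.32.203
  190.175.0.0/17 (190.175.0.0 - 190.175.127.255) does not contain 190.171.32.203
Longest matching prefix is /15 -> next hop DIST2.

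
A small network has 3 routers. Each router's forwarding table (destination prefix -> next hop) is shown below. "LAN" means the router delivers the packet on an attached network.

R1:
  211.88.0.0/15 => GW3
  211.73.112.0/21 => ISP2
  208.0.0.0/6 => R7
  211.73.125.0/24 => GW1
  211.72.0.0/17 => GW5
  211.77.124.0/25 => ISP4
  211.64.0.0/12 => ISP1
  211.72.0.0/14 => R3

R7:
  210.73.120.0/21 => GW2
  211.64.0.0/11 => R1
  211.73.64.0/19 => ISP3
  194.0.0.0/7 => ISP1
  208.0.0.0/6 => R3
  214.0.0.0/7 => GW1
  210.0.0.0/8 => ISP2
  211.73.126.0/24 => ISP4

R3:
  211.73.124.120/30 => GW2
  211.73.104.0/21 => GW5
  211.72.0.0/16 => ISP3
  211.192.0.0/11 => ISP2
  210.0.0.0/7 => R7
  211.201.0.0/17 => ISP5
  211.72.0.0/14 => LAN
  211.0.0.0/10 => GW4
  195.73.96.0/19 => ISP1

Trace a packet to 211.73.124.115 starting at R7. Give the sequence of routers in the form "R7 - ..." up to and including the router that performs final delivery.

R7 - R1 - R3

At R7: longest match for 211.73.124.115 is 211.64.0.0/11 -> R1
At R1: longest match for 211.73.124.115 is 211.72.0.0/14 -> R3
At R3: longest match for 211.73.124.115 is 211.72.0.0/14 -> LAN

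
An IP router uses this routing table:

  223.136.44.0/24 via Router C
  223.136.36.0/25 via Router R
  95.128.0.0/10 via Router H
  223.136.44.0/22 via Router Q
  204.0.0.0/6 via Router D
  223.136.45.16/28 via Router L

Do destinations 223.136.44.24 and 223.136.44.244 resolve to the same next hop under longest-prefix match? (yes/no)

223.136.44.24: longest match 223.136.44.0/24 -> Router C
223.136.44.244: longest match 223.136.44.0/24 -> Router C

yes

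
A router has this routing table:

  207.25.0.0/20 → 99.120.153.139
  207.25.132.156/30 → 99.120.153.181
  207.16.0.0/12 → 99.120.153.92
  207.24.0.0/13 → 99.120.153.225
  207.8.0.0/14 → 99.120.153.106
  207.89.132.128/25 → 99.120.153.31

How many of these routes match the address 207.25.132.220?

Prefixes containing 207.25.132.220:
  207.16.0.0/12 (207.16.0.0 - 207.31.255.255)
  207.24.0.0/13 (207.24.0.0 - 207.31.255.255)
Total matching entries: 2.

2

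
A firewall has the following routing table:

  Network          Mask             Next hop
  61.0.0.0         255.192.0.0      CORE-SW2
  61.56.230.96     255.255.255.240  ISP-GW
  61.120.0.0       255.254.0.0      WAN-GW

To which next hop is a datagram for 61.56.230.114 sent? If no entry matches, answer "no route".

Routes whose prefix contains 61.56.230.114:
  61.0.0.0/10 (61.0.0.0 - 61.63.255.255) -> CORE-SW2
More-specific entries that do NOT match:
  61.56.230.96/28 (61.56.230.96 - 61.56.230.111) does not contain 61.56.230.114
  61.120.0.0/15 (61.120.0.0 - 61.121.255.255) does not contain 61.56.230.114
Longest matching prefix is /10 -> next hop CORE-SW2.

CORE-SW2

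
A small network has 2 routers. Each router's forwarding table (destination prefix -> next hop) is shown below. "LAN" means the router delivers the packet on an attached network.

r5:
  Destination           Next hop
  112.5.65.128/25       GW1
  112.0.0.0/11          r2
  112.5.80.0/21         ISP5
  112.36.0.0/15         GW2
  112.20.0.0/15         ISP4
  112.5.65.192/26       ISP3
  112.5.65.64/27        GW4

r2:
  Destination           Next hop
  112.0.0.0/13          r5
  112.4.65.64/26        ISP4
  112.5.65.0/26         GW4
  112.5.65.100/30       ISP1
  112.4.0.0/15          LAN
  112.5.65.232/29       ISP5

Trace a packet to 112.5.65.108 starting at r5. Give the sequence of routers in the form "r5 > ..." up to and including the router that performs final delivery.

At r5: longest match for 112.5.65.108 is 112.0.0.0/11 -> r2
At r2: longest match for 112.5.65.108 is 112.4.0.0/15 -> LAN

r5 > r2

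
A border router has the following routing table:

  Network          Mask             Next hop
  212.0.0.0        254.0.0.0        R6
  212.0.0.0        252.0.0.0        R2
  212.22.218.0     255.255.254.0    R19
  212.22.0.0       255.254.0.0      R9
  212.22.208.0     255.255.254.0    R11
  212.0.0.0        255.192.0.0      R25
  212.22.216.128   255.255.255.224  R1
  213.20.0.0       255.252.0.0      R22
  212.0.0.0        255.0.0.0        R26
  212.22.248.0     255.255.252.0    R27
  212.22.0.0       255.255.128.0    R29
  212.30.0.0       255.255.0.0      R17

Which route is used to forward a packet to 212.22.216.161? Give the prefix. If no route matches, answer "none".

212.22.0.0/15

Entries matching 212.22.216.161:
  212.0.0.0/6 (212.0.0.0 - 215.255.255.255)
  212.0.0.0/7 (212.0.0.0 - 213.255.255.255)
  212.0.0.0/8 (212.0.0.0 - 212.255.255.255)
  212.0.0.0/10 (212.0.0.0 - 212.63.255.255)
  212.22.0.0/15 (212.22.0.0 - 212.23.255.255)
Most specific is 212.22.0.0/15.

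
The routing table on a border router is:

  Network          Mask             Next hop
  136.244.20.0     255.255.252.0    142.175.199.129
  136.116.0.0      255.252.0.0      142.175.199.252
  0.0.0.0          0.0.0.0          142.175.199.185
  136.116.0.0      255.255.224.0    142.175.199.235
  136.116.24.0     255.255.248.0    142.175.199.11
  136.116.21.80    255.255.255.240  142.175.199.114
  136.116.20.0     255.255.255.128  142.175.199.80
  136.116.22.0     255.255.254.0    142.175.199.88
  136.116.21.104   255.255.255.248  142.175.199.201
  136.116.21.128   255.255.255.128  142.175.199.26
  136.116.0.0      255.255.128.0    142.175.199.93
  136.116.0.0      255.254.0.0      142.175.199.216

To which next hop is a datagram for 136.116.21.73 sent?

142.175.199.235

Routes whose prefix contains 136.116.21.73:
  0.0.0.0/0 (default, matches everything) -> 142.175.199.185
  136.116.0.0/14 (136.116.0.0 - 136.119.255.255) -> 142.175.199.252
  136.116.0.0/15 (136.116.0.0 - 136.117.255.255) -> 142.175.199.216
  136.116.0.0/17 (136.116.0.0 - 136.116.127.255) -> 142.175.199.93
  136.116.0.0/19 (136.116.0.0 - 136.116.31.255) -> 142.175.199.235
More-specific entries that do NOT match:
  136.116.21.104/29 (136.116.21.104 - 136.116.21.111) does not contain 136.116.21.73
  136.116.21.80/28 (136.116.21.80 - 136.116.21.95) does not contain 136.116.21.73
  136.116.20.0/25 (136.116.20.0 - 136.116.20.127) does not contain 136.116.21.73
  136.116.21.128/25 (136.116.21.128 - 136.116.21.255) does not contain 136.116.21.73
  136.116.22.0/23 (136.116.22.0 - 136.116.23.255) does not contain 136.116.21.73
  136.244.20.0/22 (136.244.20.0 - 136.244.23.255) does not contain 136.116.21.73
  136.116.24.0/21 (136.116.24.0 - 136.116.31.255) does not contain 136.116.21.73
Longest matching prefix is /19 -> next hop 142.175.199.235.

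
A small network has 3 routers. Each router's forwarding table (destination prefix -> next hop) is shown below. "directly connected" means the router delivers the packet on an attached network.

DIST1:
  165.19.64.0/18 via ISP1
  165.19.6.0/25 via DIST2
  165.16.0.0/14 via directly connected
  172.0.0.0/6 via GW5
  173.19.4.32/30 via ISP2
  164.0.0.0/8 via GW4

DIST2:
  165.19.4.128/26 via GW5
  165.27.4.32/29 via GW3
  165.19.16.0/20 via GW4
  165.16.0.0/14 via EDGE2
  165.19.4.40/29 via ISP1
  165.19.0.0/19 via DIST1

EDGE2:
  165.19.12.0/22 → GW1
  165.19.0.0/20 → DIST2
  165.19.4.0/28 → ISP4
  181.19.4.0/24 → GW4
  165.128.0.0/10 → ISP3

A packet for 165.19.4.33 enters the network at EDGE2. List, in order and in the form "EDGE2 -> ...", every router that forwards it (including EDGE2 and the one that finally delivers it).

EDGE2 -> DIST2 -> DIST1

At EDGE2: longest match for 165.19.4.33 is 165.19.0.0/20 -> DIST2
At DIST2: longest match for 165.19.4.33 is 165.19.0.0/19 -> DIST1
At DIST1: longest match for 165.19.4.33 is 165.16.0.0/14 -> directly connected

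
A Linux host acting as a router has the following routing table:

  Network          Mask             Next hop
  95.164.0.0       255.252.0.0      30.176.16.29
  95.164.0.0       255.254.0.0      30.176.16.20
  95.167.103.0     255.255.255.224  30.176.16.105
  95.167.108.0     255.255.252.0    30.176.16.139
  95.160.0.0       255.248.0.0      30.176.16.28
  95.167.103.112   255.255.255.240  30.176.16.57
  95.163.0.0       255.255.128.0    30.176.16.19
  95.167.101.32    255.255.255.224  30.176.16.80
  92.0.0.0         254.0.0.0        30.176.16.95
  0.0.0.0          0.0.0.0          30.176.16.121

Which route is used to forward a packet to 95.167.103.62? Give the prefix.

Entries matching 95.167.103.62:
  0.0.0.0/0 (default, matches everything)
  95.160.0.0/13 (95.160.0.0 - 95.167.255.255)
  95.164.0.0/14 (95.164.0.0 - 95.167.255.255)
Most specific is 95.164.0.0/14.

95.164.0.0/14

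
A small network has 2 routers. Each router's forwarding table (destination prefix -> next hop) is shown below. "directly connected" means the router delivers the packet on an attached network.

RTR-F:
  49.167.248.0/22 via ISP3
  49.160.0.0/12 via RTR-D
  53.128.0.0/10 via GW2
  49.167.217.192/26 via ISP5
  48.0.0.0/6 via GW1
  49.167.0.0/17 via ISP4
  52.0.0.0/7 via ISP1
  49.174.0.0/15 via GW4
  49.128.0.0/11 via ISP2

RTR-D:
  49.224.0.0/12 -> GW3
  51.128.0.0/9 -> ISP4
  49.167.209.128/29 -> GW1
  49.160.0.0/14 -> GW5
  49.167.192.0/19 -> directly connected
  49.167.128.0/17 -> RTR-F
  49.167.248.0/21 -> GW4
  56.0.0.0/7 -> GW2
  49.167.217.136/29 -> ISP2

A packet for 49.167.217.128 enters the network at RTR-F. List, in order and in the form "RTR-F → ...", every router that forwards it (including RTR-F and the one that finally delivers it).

RTR-F → RTR-D

At RTR-F: longest match for 49.167.217.128 is 49.160.0.0/12 -> RTR-D
At RTR-D: longest match for 49.167.217.128 is 49.167.192.0/19 -> directly connected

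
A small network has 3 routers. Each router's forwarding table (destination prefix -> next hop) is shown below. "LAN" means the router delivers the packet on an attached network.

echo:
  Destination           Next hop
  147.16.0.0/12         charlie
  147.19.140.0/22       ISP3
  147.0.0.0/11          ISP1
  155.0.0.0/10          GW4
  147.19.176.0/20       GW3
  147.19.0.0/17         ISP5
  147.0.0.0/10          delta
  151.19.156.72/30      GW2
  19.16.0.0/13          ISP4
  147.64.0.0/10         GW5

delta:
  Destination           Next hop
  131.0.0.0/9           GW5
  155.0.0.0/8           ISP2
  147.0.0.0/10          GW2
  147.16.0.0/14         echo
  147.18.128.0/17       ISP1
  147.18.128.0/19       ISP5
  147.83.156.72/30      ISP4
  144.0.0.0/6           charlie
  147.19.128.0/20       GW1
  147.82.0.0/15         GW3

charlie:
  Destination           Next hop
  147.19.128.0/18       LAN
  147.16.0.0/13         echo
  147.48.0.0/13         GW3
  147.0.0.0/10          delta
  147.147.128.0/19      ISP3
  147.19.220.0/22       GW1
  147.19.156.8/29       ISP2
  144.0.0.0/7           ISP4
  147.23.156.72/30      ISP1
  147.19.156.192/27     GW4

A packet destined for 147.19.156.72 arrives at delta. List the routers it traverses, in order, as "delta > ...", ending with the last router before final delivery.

delta > echo > charlie

At delta: longest match for 147.19.156.72 is 147.16.0.0/14 -> echo
At echo: longest match for 147.19.156.72 is 147.16.0.0/12 -> charlie
At charlie: longest match for 147.19.156.72 is 147.19.128.0/18 -> LAN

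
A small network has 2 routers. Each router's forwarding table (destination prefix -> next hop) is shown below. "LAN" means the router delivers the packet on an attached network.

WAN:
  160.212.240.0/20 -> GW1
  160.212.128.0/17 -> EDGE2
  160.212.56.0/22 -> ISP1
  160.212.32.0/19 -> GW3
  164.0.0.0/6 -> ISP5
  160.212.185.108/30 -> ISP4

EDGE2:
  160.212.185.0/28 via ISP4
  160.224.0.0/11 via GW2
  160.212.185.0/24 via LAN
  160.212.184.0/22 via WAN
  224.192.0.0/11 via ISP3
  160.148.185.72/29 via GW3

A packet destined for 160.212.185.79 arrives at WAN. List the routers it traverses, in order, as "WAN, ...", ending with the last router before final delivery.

WAN, EDGE2

At WAN: longest match for 160.212.185.79 is 160.212.128.0/17 -> EDGE2
At EDGE2: longest match for 160.212.185.79 is 160.212.185.0/24 -> LAN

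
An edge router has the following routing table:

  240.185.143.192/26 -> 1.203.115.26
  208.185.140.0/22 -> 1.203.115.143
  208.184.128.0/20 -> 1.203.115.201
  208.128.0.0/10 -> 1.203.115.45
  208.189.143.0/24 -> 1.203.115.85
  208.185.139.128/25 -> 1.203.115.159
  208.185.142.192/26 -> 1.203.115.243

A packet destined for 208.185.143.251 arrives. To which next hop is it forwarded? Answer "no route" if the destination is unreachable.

1.203.115.143

Routes whose prefix contains 208.185.143.251:
  208.128.0.0/10 (208.128.0.0 - 208.191.255.255) -> 1.203.115.45
  208.185.140.0/22 (208.185.140.0 - 208.185.143.255) -> 1.203.115.143
More-specific entries that do NOT match:
  240.185.143.192/26 (240.185.143.192 - 240.185.143.255) does not contain 208.185.143.251
  208.185.142.192/26 (208.185.142.192 - 208.185.142.255) does not contain 208.185.143.251
  208.185.139.128/25 (208.185.139.128 - 208.185.139.255) does not contain 208.185.143.251
  208.189.143.0/24 (208.189.143.0 - 208.189.143.255) does not contain 208.185.143.251
Longest matching prefix is /22 -> next hop 1.203.115.143.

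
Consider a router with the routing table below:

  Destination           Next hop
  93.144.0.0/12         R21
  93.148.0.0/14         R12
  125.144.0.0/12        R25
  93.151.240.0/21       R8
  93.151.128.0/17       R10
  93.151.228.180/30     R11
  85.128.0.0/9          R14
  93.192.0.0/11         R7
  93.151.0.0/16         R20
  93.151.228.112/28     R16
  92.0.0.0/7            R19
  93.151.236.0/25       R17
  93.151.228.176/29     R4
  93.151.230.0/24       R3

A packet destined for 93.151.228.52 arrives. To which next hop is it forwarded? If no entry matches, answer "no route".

Routes whose prefix contains 93.151.228.52:
  92.0.0.0/7 (92.0.0.0 - 93.255.255.255) -> R19
  93.144.0.0/12 (93.144.0.0 - 93.159.255.255) -> R21
  93.148.0.0/14 (93.148.0.0 - 93.151.255.255) -> R12
  93.151.0.0/16 (93.151.0.0 - 93.151.255.255) -> R20
  93.151.128.0/17 (93.151.128.0 - 93.151.255.255) -> R10
More-specific entries that do NOT match:
  93.151.228.180/30 (93.151.228.180 - 93.151.228.183) does not contain 93.151.228.52
  93.151.228.176/29 (93.151.228.176 - 93.151.228.183) does not contain 93.151.228.52
  93.151.228.112/28 (93.151.228.112 - 93.151.228.127) does not contain 93.151.228.52
  93.151.236.0/25 (93.151.236.0 - 93.151.236.127) does not contain 93.151.228.52
  93.151.230.0/24 (93.151.230.0 - 93.151.230.255) does not contain 93.151.228.52
  93.151.240.0/21 (93.151.240.0 - 93.151.247.255) does not contain 93.151.228.52
Longest matching prefix is /17 -> next hop R10.

R10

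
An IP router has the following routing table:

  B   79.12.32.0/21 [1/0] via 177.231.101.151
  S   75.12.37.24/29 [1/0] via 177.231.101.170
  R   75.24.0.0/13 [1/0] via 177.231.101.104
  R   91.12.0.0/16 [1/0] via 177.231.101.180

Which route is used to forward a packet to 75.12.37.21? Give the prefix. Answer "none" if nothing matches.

none

75.12.37.21 is outside every listed prefix and there is no default route.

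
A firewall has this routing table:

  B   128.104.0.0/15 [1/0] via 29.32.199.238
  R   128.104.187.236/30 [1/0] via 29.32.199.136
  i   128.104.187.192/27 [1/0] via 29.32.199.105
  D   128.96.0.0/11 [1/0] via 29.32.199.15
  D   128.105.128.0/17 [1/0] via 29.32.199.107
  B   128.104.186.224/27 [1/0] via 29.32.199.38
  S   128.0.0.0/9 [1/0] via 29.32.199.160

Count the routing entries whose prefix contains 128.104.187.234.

Prefixes containing 128.104.187.234:
  128.0.0.0/9 (128.0.0.0 - 128.127.255.255)
  128.96.0.0/11 (128.96.0.0 - 128.127.255.255)
  128.104.0.0/15 (128.104.0.0 - 128.105.255.255)
Total matching entries: 3.

3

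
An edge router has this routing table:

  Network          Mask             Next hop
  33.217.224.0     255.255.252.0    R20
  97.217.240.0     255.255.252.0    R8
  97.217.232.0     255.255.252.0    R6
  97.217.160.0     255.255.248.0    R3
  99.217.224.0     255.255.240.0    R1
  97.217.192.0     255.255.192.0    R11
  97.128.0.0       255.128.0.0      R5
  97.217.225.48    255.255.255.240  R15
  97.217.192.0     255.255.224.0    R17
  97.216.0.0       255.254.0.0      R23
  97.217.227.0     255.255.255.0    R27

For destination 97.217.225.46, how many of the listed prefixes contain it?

3

Prefixes containing 97.217.225.46:
  97.128.0.0/9 (97.128.0.0 - 97.255.255.255)
  97.216.0.0/15 (97.216.0.0 - 97.217.255.255)
  97.217.192.0/18 (97.217.192.0 - 97.217.255.255)
Total matching entries: 3.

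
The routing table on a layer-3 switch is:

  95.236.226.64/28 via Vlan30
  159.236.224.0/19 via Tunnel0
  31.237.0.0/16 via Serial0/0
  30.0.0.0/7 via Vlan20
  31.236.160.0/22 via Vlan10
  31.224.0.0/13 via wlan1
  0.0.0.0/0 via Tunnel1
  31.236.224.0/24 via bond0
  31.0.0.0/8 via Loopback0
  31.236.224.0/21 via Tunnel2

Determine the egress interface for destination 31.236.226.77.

Tunnel2

Routes whose prefix contains 31.236.226.77:
  0.0.0.0/0 (default, matches everything) -> Tunnel1
  30.0.0.0/7 (30.0.0.0 - 31.255.255.255) -> Vlan20
  31.0.0.0/8 (31.0.0.0 - 31.255.255.255) -> Loopback0
  31.236.224.0/21 (31.236.224.0 - 31.236.231.255) -> Tunnel2
More-specific entries that do NOT match:
  95.236.226.64/28 (95.236.226.64 - 95.236.226.79) does not contain 31.236.226.77
  31.236.224.0/24 (31.236.224.0 - 31.236.224.255) does not contain 31.236.226.77
  31.236.160.0/22 (31.236.160.0 - 31.236.163.255) does not contain 31.236.226.77
Longest matching prefix is /21 -> interface Tunnel2.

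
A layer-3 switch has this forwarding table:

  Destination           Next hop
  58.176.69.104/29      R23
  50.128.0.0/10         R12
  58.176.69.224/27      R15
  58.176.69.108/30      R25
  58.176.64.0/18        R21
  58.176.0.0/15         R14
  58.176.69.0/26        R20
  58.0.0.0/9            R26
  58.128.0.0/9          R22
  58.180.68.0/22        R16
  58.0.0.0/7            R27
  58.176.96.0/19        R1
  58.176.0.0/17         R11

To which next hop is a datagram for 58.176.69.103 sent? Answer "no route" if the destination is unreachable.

R21

Routes whose prefix contains 58.176.69.103:
  58.0.0.0/7 (58.0.0.0 - 59.255.255.255) -> R27
  58.128.0.0/9 (58.128.0.0 - 58.255.255.255) -> R22
  58.176.0.0/15 (58.176.0.0 - 58.177.255.255) -> R14
  58.176.0.0/17 (58.176.0.0 - 58.176.127.255) -> R11
  58.176.64.0/18 (58.176.64.0 - 58.176.127.255) -> R21
More-specific entries that do NOT match:
  58.176.69.108/30 (58.176.69.108 - 58.176.69.111) does not contain 58.176.69.103
  58.176.69.104/29 (58.176.69.104 - 58.176.69.111) does not contain 58.176.69.103
  58.176.69.224/27 (58.176.69.224 - 58.176.69.255) does not contain 58.176.69.103
  58.176.69.0/26 (58.176.69.0 - 58.176.69.63) does not contain 58.176.69.103
  58.180.68.0/22 (58.180.68.0 - 58.180.71.255) does not contain 58.176.69.103
  58.176.96.0/19 (58.176.96.0 - 58.176.127.255) does not contain 58.176.69.103
Longest matching prefix is /18 -> next hop R21.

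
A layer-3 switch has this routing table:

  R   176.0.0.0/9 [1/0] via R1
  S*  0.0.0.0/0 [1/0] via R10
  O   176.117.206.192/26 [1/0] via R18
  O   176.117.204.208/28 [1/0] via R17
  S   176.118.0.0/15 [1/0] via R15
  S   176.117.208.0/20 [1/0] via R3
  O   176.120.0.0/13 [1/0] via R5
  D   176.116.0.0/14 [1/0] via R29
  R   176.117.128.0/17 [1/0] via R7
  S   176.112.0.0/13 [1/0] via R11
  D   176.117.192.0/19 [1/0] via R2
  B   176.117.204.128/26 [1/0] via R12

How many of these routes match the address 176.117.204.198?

6

Prefixes containing 176.117.204.198:
  0.0.0.0/0 (default, matches everything)
  176.0.0.0/9 (176.0.0.0 - 176.127.255.255)
  176.112.0.0/13 (176.112.0.0 - 176.119.255.255)
  176.116.0.0/14 (176.116.0.0 - 176.119.255.255)
  176.117.128.0/17 (176.117.128.0 - 176.117.255.255)
  176.117.192.0/19 (176.117.192.0 - 176.117.223.255)
Total matching entries: 6.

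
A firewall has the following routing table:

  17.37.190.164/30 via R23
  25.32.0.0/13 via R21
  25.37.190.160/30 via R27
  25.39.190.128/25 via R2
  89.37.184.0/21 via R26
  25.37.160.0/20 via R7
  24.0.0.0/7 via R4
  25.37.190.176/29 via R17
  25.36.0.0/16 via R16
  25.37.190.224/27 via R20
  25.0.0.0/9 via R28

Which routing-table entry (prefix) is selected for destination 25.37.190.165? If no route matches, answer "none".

Entries matching 25.37.190.165:
  24.0.0.0/7 (24.0.0.0 - 25.255.255.255)
  25.0.0.0/9 (25.0.0.0 - 25.127.255.255)
  25.32.0.0/13 (25.32.0.0 - 25.39.255.255)
Most specific is 25.32.0.0/13.

25.32.0.0/13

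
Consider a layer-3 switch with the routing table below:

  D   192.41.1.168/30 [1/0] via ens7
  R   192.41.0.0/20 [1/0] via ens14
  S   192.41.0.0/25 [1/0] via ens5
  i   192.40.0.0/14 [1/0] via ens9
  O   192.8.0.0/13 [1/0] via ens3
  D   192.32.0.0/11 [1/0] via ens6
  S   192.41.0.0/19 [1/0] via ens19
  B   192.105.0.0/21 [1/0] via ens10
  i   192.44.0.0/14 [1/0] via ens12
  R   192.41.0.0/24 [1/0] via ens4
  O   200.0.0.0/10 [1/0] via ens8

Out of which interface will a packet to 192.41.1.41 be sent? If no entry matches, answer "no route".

Routes whose prefix contains 192.41.1.41:
  192.32.0.0/11 (192.32.0.0 - 192.63.255.255) -> ens6
  192.40.0.0/14 (192.40.0.0 - 192.43.255.255) -> ens9
  192.41.0.0/19 (192.41.0.0 - 192.41.31.255) -> ens19
  192.41.0.0/20 (192.41.0.0 - 192.41.15.255) -> ens14
More-specific entries that do NOT match:
  192.41.1.168/30 (192.41.1.168 - 192.41.1.171) does not contain 192.41.1.41
  192.41.0.0/25 (192.41.0.0 - 192.41.0.127) does not contain 192.41.1.41
  192.41.0.0/24 (192.41.0.0 - 192.41.0.255) does not contain 192.41.1.41
  192.105.0.0/21 (192.105.0.0 - 192.105.7.255) does not contain 192.41.1.41
Longest matching prefix is /20 -> interface ens14.

ens14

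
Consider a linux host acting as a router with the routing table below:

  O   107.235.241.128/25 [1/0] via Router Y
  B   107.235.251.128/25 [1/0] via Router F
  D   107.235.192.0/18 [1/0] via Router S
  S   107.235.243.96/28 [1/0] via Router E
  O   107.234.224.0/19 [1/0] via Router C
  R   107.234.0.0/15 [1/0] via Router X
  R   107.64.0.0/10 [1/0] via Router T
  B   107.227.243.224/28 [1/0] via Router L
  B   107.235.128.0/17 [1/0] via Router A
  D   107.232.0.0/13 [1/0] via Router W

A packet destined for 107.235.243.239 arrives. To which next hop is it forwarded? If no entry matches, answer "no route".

Routes whose prefix contains 107.235.243.239:
  107.232.0.0/13 (107.232.0.0 - 107.239.255.255) -> Router W
  107.234.0.0/15 (107.234.0.0 - 107.235.255.255) -> Router X
  107.235.128.0/17 (107.235.128.0 - 107.235.255.255) -> Router A
  107.235.192.0/18 (107.235.192.0 - 107.235.255.255) -> Router S
More-specific entries that do NOT match:
  107.235.243.96/28 (107.235.243.96 - 107.235.243.111) does not contain 107.235.243.239
  107.227.243.224/28 (107.227.243.224 - 107.227.243.239) does not contain 107.235.243.239
  107.235.241.128/25 (107.235.241.128 - 107.235.241.255) does not contain 107.235.243.239
  107.235.251.128/25 (107.235.251.128 - 107.235.251.255) does not contain 107.235.243.239
  107.234.224.0/19 (107.234.224.0 - 107.234.255.255) does not contain 107.235.243.239
Longest matching prefix is /18 -> next hop Router S.

Router S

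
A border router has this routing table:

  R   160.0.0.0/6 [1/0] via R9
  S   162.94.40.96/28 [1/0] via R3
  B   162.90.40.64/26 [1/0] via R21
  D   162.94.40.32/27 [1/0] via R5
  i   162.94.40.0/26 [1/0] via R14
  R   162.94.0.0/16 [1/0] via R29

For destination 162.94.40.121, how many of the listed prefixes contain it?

Prefixes containing 162.94.40.121:
  160.0.0.0/6 (160.0.0.0 - 163.255.255.255)
  162.94.0.0/16 (162.94.0.0 - 162.94.255.255)
Total matching entries: 2.

2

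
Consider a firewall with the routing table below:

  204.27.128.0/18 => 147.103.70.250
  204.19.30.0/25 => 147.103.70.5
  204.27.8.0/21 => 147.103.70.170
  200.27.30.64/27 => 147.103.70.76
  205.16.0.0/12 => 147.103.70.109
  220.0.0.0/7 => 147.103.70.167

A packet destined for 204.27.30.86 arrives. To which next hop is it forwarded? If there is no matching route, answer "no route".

no route

No entry's prefix contains 204.27.30.86; there is no default route.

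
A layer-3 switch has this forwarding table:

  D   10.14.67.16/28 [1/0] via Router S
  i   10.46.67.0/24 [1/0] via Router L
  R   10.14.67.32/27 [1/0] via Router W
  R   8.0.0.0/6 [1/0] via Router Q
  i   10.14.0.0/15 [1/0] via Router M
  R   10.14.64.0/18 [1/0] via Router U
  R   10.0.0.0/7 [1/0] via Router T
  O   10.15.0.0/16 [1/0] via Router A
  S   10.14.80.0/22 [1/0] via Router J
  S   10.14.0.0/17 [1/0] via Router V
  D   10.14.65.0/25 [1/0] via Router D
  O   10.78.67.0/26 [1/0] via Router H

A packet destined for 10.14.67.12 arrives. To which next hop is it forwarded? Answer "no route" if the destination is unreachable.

Router U

Routes whose prefix contains 10.14.67.12:
  8.0.0.0/6 (8.0.0.0 - 11.255.255.255) -> Router Q
  10.0.0.0/7 (10.0.0.0 - 11.255.255.255) -> Router T
  10.14.0.0/15 (10.14.0.0 - 10.15.255.255) -> Router M
  10.14.0.0/17 (10.14.0.0 - 10.14.127.255) -> Router V
  10.14.64.0/18 (10.14.64.0 - 10.14.127.255) -> Router U
More-specific entries that do NOT match:
  10.14.67.16/28 (10.14.67.16 - 10.14.67.31) does not contain 10.14.67.12
  10.14.67.32/27 (10.14.67.32 - 10.14.67.63) does not contain 10.14.67.12
  10.78.67.0/26 (10.78.67.0 - 10.78.67.63) does not contain 10.14.67.12
  10.14.65.0/25 (10.14.65.0 - 10.14.65.127) does not contain 10.14.67.12
  10.46.67.0/24 (10.46.67.0 - 10.46.67.255) does not contain 10.14.67.12
  10.14.80.0/22 (10.14.80.0 - 10.14.83.255) does not contain 10.14.67.12
Longest matching prefix is /18 -> next hop Router U.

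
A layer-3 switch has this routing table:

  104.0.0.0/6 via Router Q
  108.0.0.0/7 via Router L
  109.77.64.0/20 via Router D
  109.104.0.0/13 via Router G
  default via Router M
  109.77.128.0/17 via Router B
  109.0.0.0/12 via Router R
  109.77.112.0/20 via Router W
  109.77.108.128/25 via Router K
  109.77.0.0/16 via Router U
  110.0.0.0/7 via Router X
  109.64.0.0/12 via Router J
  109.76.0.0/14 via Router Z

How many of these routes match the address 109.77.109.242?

5

Prefixes containing 109.77.109.242:
  0.0.0.0/0 (default, matches everything)
  108.0.0.0/7 (108.0.0.0 - 109.255.255.255)
  109.64.0.0/12 (109.64.0.0 - 109.79.255.255)
  109.76.0.0/14 (109.76.0.0 - 109.79.255.255)
  109.77.0.0/16 (109.77.0.0 - 109.77.255.255)
Total matching entries: 5.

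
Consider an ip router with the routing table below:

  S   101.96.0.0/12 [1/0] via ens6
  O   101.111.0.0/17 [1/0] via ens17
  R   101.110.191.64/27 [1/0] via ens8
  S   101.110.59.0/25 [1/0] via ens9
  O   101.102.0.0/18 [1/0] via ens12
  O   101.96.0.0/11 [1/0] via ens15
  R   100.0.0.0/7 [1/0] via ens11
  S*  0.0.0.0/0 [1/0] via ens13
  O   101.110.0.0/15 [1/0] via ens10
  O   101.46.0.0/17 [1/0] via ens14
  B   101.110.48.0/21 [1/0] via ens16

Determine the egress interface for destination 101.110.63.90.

ens10

Routes whose prefix contains 101.110.63.90:
  0.0.0.0/0 (default, matches everything) -> ens13
  100.0.0.0/7 (100.0.0.0 - 101.255.255.255) -> ens11
  101.96.0.0/11 (101.96.0.0 - 101.127.255.255) -> ens15
  101.96.0.0/12 (101.96.0.0 - 101.111.255.255) -> ens6
  101.110.0.0/15 (101.110.0.0 - 101.111.255.255) -> ens10
More-specific entries that do NOT match:
  101.110.191.64/27 (101.110.191.64 - 101.110.191.95) does not contain 101.110.63.90
  101.110.59.0/25 (101.110.59.0 - 101.110.59.127) does not contain 101.110.63.90
  101.110.48.0/21 (101.110.48.0 - 101.110.55.255) does not contain 101.110.63.90
  101.102.0.0/18 (101.102.0.0 - 101.102.63.255) does not contain 101.110.63.90
  101.111.0.0/17 (101.111.0.0 - 101.111.127.255) does not contain 101.110.63.90
  101.46.0.0/17 (101.46.0.0 - 101.46.127.255) does not contain 101.110.63.90
Longest matching prefix is /15 -> interface ens10.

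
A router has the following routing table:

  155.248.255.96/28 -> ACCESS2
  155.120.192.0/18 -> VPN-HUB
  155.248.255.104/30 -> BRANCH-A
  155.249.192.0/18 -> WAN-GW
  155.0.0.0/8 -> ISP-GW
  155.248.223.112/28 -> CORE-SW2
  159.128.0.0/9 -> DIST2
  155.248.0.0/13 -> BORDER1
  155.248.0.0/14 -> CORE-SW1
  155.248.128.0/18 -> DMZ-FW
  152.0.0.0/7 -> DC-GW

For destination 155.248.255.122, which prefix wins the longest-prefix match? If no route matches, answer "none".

Entries matching 155.248.255.122:
  155.0.0.0/8 (155.0.0.0 - 155.255.255.255)
  155.248.0.0/13 (155.248.0.0 - 155.255.255.255)
  155.248.0.0/14 (155.248.0.0 - 155.251.255.255)
Most specific is 155.248.0.0/14.

155.248.0.0/14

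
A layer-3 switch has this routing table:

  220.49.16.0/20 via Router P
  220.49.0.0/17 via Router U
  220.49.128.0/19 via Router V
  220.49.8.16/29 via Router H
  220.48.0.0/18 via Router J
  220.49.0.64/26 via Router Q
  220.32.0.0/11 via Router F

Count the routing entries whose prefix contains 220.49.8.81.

2

Prefixes containing 220.49.8.81:
  220.32.0.0/11 (220.32.0.0 - 220.63.255.255)
  220.49.0.0/17 (220.49.0.0 - 220.49.127.255)
Total matching entries: 2.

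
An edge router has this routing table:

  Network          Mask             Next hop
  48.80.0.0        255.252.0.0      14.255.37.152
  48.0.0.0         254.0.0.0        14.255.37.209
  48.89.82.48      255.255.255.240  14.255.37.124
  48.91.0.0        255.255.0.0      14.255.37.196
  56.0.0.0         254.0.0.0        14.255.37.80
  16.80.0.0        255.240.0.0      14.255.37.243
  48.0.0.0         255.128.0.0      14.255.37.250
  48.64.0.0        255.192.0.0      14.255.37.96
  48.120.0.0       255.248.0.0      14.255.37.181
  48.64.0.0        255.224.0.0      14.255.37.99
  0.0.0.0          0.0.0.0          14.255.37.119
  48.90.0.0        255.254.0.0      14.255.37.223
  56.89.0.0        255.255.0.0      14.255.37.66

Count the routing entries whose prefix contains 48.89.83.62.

Prefixes containing 48.89.83.62:
  0.0.0.0/0 (default, matches everything)
  48.0.0.0/7 (48.0.0.0 - 49.255.255.255)
  48.0.0.0/9 (48.0.0.0 - 48.127.255.255)
  48.64.0.0/10 (48.64.0.0 - 48.127.255.255)
  48.64.0.0/11 (48.64.0.0 - 48.95.255.255)
Total matching entries: 5.

5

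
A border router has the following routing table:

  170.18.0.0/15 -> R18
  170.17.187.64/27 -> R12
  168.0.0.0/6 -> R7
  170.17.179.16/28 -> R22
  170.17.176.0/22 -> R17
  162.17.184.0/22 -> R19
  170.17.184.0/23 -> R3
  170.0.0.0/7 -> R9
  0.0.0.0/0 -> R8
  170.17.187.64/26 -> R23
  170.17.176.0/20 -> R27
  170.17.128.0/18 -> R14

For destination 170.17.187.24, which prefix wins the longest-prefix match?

Entries matching 170.17.187.24:
  0.0.0.0/0 (default, matches everything)
  168.0.0.0/6 (168.0.0.0 - 171.255.255.255)
  170.0.0.0/7 (170.0.0.0 - 171.255.255.255)
  170.17.128.0/18 (170.17.128.0 - 170.17.191.255)
  170.17.176.0/20 (170.17.176.0 - 170.17.191.255)
Most specific is 170.17.176.0/20.

170.17.176.0/20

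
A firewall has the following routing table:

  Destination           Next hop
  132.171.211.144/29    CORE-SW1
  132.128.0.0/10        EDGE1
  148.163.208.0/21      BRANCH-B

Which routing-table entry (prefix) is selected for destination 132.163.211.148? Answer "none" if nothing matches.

Entries matching 132.163.211.148:
  132.128.0.0/10 (132.128.0.0 - 132.191.255.255)
Most specific is 132.128.0.0/10.

132.128.0.0/10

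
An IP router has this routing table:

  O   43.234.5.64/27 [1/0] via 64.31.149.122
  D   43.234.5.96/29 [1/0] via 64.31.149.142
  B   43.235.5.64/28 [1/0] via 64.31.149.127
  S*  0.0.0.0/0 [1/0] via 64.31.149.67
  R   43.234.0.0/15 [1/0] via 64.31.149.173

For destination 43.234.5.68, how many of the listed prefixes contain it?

3

Prefixes containing 43.234.5.68:
  0.0.0.0/0 (default, matches everything)
  43.234.0.0/15 (43.234.0.0 - 43.235.255.255)
  43.234.5.64/27 (43.234.5.64 - 43.234.5.95)
Total matching entries: 3.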